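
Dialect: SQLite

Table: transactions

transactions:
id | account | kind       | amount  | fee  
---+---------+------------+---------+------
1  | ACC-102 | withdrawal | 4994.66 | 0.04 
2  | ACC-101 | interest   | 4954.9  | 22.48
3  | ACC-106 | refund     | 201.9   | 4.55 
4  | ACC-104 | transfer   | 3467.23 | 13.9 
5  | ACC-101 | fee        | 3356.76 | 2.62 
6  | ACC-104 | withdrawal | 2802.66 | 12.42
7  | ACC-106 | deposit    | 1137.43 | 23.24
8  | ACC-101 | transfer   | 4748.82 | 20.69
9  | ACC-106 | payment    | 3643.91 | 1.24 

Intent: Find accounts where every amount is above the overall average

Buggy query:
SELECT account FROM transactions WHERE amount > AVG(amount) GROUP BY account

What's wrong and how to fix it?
Bug: AVG() is an aggregate; it can't sit directly in WHERE

Fix: Use a subquery for AVG and a HAVING MIN(...) filter so the condition holds for every row in the group

Corrected query:
SELECT account FROM transactions GROUP BY account HAVING MIN(amount) > (SELECT AVG(amount) FROM transactions)

Result:
account
-------
ACC-101
ACC-102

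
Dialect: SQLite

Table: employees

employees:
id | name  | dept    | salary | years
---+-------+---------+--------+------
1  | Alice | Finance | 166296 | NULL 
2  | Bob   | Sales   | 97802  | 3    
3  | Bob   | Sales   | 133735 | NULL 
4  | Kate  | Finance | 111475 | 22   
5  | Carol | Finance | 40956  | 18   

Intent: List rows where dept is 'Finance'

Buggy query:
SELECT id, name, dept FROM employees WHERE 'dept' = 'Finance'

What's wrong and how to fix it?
Bug: Single quotes denote string literals in SQL; the column name is being compared as a constant string

Fix: Remove the quotes around the column name (or use double quotes for an identifier)

Corrected query:
SELECT id, name, dept FROM employees WHERE dept = 'Finance'

Result:
id | name  | dept   
---+-------+--------
1  | Alice | Finance
4  | Kate  | Finance
5  | Carol | Finance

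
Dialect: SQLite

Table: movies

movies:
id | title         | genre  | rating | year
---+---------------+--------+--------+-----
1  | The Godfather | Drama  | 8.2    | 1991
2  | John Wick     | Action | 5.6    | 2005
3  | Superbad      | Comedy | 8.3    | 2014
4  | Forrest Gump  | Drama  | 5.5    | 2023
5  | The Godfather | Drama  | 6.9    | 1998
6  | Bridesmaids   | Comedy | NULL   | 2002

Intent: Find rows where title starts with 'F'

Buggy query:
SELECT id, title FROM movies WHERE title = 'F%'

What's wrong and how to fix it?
Bug: '=' compares the literal string including the % character; pattern matching needs LIKE

Fix: Replace '=' with LIKE so 'F%' is treated as a pattern

Corrected query:
SELECT id, title FROM movies WHERE title LIKE 'F%'

Result:
id | title       
---+-------------
4  | Forrest Gump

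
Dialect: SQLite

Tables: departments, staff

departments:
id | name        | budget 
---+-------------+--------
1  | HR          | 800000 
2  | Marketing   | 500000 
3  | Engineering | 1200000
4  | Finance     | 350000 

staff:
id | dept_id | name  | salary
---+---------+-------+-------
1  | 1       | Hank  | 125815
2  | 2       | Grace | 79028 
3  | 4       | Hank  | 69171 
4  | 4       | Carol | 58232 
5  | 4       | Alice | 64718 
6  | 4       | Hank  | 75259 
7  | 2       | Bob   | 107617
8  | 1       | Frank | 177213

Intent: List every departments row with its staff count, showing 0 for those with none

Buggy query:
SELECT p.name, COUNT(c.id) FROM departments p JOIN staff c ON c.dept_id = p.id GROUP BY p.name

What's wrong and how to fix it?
Bug: An inner join excludes parents with zero children

Fix: Switch to LEFT JOIN to retain unmatched parent rows

Corrected query:
SELECT p.name, COUNT(c.id) FROM departments p LEFT JOIN staff c ON c.dept_id = p.id GROUP BY p.name

Result:
name        | COUNT(c.id)
------------+------------
Engineering | 0          
Finance     | 4          
HR          | 2          
Marketing   | 2          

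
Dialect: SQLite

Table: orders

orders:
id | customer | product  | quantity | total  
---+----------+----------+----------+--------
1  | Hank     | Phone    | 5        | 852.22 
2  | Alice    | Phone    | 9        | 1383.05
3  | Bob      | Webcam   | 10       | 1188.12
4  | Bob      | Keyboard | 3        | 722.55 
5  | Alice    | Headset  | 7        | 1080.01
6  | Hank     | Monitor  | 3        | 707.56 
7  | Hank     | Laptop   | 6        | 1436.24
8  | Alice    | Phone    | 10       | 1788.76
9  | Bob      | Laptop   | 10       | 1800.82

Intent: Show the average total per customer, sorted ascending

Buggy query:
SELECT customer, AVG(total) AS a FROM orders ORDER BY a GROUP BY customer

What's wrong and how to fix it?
Bug: ORDER BY appears before GROUP BY; SQL clause order requires GROUP BY first

Fix: Move ORDER BY to the end, after GROUP BY

Corrected query:
SELECT customer, AVG(total) AS a FROM orders GROUP BY customer ORDER BY a

Result:
customer | a          
---------+------------
Hank     | 998.673333 
Bob      | 1237.163333
Alice    | 1417.273333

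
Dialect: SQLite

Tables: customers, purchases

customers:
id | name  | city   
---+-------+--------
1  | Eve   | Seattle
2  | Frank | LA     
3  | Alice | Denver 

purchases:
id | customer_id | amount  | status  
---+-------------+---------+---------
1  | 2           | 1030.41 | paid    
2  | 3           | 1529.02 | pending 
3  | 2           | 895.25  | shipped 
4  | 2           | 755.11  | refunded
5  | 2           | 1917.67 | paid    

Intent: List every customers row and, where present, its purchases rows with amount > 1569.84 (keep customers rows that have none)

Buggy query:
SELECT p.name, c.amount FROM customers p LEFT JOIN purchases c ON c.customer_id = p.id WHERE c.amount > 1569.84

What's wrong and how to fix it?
Bug: Filtering c.amount in WHERE discards the NULL rows produced by LEFT JOIN, turning it into an inner join

Fix: Put 'c.amount > 1569.84' in the JOIN's ON clause instead of WHERE

Corrected query:
SELECT p.name, c.amount FROM customers p LEFT JOIN purchases c ON c.customer_id = p.id AND c.amount > 1569.84

Result:
name  | amount 
------+--------
Eve   | NULL   
Frank | 1917.67
Alice | NULL   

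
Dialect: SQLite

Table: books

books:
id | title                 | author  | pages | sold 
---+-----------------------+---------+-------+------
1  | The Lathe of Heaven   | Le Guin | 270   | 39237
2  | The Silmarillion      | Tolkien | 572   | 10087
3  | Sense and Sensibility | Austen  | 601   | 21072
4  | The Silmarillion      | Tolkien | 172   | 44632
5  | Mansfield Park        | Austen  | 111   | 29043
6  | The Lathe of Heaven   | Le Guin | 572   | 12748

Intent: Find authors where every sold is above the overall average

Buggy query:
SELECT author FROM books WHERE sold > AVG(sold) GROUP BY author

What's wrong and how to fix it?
Bug: AVG() is an aggregate; it can't sit directly in WHERE

Fix: Compute the overall average in a scalar subquery and compare each group's MIN against it in HAVING

Corrected query:
SELECT author FROM books GROUP BY author HAVING MIN(sold) > (SELECT AVG(sold) FROM books)

Result:
(no rows)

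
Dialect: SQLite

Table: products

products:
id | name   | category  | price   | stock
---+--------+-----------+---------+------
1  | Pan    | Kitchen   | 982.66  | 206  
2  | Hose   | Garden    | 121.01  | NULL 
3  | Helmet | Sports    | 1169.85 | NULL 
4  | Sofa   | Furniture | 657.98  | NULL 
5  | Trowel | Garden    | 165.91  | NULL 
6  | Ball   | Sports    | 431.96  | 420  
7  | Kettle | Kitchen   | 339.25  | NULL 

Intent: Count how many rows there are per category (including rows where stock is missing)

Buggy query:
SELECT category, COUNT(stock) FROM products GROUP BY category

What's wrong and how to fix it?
Bug: COUNT(column) counts non-NULL values only; rows with NULL stock aren't counted

Fix: Replace COUNT(stock) with COUNT(*)

Corrected query:
SELECT category, COUNT(*) FROM products GROUP BY category

Result:
category  | COUNT(*)
----------+---------
Furniture | 1       
Garden    | 2       
Kitchen   | 2       
Sports    | 2       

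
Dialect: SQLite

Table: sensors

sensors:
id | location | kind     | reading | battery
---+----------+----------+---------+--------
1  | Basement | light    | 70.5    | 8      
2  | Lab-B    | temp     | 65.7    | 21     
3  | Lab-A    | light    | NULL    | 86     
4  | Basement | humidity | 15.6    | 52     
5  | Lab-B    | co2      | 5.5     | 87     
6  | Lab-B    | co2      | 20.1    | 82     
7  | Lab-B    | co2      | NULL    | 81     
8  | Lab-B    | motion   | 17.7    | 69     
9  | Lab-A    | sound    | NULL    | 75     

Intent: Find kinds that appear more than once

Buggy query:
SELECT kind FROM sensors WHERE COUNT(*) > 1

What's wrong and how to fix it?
Bug: COUNT(*) is an aggregate and cannot be used in WHERE

Fix: Group first, then use HAVING for the count condition

Corrected query:
SELECT kind FROM sensors GROUP BY kind HAVING COUNT(*) > 1

Result:
kind 
-----
co2  
light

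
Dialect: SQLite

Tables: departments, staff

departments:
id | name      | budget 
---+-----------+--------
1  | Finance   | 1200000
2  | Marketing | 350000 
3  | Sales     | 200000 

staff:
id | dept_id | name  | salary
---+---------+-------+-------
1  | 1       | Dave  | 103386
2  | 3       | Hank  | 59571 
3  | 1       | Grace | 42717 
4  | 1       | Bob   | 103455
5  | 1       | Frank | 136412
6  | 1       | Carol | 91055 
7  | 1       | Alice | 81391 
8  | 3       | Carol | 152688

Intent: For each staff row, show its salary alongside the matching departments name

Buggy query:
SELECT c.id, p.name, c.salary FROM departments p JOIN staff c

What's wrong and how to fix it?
Bug: Missing join condition: each staff row is matched to all departments rows instead of just its own

Fix: Add ON c.dept_id = p.id to the JOIN

Corrected query:
SELECT c.id, p.name, c.salary FROM departments p JOIN staff c ON c.dept_id = p.id

Result:
id | name    | salary
---+---------+-------
1  | Finance | 103386
2  | Sales   | 59571 
3  | Finance | 42717 
4  | Finance | 103455
5  | Finance | 136412
6  | Finance | 91055 
7  | Finance | 81391 
8  | Sales   | 152688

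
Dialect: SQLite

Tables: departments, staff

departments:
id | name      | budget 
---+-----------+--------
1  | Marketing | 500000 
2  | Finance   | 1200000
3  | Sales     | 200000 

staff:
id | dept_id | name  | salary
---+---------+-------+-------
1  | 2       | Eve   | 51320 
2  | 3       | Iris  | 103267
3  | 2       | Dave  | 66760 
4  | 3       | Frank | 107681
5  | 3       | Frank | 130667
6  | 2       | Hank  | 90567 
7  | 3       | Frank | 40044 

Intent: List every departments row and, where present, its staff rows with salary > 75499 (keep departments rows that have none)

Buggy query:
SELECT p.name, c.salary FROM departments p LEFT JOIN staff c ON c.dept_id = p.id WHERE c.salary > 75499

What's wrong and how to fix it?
Bug: Filtering c.salary in WHERE discards the NULL rows produced by LEFT JOIN, turning it into an inner join

Fix: Put 'c.salary > 75499' in the JOIN's ON clause instead of WHERE

Corrected query:
SELECT p.name, c.salary FROM departments p LEFT JOIN staff c ON c.dept_id = p.id AND c.salary > 75499

Result:
name      | salary
----------+-------
Marketing | NULL  
Finance   | 90567 
Sales     | 103267
Sales     | 107681
Sales     | 130667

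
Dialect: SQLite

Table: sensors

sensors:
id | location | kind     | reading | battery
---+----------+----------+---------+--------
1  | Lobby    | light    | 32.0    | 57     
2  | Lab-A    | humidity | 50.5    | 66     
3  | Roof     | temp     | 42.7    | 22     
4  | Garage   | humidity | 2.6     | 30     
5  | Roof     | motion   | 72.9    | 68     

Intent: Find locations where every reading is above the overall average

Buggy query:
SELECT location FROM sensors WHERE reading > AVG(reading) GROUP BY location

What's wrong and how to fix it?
Bug: AVG() is an aggregate; it can't sit directly in WHERE

Fix: Compute the overall average in a scalar subquery and compare each group's MIN against it in HAVING

Corrected query:
SELECT location FROM sensors GROUP BY location HAVING MIN(reading) > (SELECT AVG(reading) FROM sensors)

Result:
location
--------
Lab-A   
Roof    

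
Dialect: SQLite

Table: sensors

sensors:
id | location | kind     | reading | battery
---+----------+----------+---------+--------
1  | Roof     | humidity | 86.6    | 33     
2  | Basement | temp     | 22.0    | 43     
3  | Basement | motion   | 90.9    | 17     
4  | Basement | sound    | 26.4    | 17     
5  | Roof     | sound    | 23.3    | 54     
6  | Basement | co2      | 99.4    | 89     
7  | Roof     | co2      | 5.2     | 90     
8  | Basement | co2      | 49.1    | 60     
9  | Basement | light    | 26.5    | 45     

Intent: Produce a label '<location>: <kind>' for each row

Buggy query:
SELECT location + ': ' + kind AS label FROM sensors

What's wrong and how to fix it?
Bug: '+' is numeric addition; on text columns SQLite converts them to 0 instead of concatenating

Fix: Use the || operator for string concatenation

Corrected query:
SELECT location || ': ' || kind AS label FROM sensors

Result:
label           
----------------
Roof: humidity  
Basement: temp  
Basement: motion
Basement: sound 
Roof: sound     
Basement: co2   
Roof: co2       
Basement: co2   
Basement: light 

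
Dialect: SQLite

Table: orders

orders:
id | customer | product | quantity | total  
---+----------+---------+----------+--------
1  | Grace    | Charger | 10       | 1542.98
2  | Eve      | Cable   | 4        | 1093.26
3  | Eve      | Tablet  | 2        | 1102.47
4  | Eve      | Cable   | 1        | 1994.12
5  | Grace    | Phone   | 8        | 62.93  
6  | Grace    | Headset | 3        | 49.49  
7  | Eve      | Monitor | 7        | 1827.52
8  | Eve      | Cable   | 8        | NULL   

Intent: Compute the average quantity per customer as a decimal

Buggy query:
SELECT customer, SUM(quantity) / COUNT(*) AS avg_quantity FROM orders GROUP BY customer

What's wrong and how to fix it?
Bug: Both operands are integers, so '/' performs integer division and truncates

Fix: Multiply by 1.0 (or CAST to REAL) to force floating-point division

Corrected query:
SELECT customer, SUM(quantity) * 1.0 / COUNT(*) AS avg_quantity FROM orders GROUP BY customer

Result:
customer | avg_quantity
---------+-------------
Eve      | 4.4         
Grace    | 7           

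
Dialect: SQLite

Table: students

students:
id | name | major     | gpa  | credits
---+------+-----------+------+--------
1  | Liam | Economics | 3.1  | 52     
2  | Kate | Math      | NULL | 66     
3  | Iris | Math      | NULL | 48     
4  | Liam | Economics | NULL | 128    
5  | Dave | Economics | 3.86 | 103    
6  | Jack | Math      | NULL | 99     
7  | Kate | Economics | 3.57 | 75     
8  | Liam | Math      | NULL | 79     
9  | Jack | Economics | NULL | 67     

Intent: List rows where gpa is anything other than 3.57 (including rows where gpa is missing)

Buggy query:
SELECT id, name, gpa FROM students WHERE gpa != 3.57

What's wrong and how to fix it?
Bug: 'gpa != 3.57' is unknown when gpa is NULL, so NULL rows are silently excluded

Fix: Handle NULL separately with IS NULL alongside the inequality

Corrected query:
SELECT id, name, gpa FROM students WHERE gpa != 3.57 OR gpa IS NULL

Result:
id | name | gpa 
---+------+-----
1  | Liam | 3.1 
2  | Kate | NULL
3  | Iris | NULL
4  | Liam | NULL
5  | Dave | 3.86
6  | Jack | NULL
8  | Liam | NULL
9  | Jack | NULL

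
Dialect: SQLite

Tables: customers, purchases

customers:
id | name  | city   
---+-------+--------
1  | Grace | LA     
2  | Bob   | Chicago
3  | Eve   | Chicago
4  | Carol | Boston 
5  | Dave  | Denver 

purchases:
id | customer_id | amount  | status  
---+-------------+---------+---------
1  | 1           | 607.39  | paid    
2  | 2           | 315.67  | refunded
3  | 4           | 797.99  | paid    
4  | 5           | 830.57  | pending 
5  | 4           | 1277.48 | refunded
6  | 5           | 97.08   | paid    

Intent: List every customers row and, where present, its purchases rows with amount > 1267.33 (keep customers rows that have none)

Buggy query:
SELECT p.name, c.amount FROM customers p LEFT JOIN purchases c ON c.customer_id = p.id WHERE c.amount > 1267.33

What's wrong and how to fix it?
Bug: A WHERE condition on the right-hand table after LEFT JOIN drops unmatched parents

Fix: Put 'c.amount > 1267.33' in the JOIN's ON clause instead of WHERE

Corrected query:
SELECT p.name, c.amount FROM customers p LEFT JOIN purchases c ON c.customer_id = p.id AND c.amount > 1267.33

Result:
name  | amount 
------+--------
Grace | NULL   
Bob   | NULL   
Eve   | NULL   
Carol | 1277.48
Dave  | NULL   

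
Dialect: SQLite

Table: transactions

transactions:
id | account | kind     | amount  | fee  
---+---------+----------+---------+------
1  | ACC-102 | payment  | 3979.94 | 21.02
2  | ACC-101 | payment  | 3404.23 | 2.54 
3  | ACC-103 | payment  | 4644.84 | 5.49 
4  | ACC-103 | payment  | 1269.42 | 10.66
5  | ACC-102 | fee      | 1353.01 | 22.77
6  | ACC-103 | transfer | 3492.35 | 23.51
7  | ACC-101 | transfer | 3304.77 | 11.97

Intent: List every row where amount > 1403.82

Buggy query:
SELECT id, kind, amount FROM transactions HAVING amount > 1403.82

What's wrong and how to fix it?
Bug: This is a non-aggregate query (no GROUP BY, no aggregates), so in SQLite the HAVING clause is invalid here; a row-level condition belongs in WHERE

Fix: Replace HAVING with WHERE since the condition applies to individual rows

Corrected query:
SELECT id, kind, amount FROM transactions WHERE amount > 1403.82

Result:
id | kind     | amount 
---+----------+--------
1  | payment  | 3979.94
2  | payment  | 3404.23
3  | payment  | 4644.84
6  | transfer | 3492.35
7  | transfer | 3304.77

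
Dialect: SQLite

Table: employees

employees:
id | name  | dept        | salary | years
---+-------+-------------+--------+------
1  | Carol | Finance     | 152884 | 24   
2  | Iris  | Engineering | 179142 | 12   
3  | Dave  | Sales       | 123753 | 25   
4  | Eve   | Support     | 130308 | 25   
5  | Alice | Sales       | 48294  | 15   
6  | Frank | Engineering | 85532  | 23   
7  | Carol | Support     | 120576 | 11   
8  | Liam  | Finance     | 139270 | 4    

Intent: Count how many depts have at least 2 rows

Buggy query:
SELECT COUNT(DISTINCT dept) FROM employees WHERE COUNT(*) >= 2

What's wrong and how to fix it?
Bug: WHERE filters individual rows, not groups, so a group-level COUNT is invalid there

Fix: Use a subquery that GROUPs and filters with HAVING, then count its rows

Corrected query:
SELECT COUNT(*) FROM (SELECT dept FROM employees GROUP BY dept HAVING COUNT(*) >= 2)

Result:
COUNT(*)
--------
4       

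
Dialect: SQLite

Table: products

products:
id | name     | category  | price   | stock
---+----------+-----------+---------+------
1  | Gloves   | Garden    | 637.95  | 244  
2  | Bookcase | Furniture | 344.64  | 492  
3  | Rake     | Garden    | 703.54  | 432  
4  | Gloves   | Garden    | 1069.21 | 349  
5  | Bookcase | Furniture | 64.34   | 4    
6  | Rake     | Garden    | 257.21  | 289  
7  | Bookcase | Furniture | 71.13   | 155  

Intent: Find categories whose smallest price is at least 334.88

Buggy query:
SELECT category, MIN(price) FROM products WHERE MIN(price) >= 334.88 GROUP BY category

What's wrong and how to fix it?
Bug: MIN() in WHERE is a misuse of aggregate

Fix: Replace WHERE with HAVING after the GROUP BY

Corrected query:
SELECT category, MIN(price) FROM products GROUP BY category HAVING MIN(price) >= 334.88

Result:
(no rows)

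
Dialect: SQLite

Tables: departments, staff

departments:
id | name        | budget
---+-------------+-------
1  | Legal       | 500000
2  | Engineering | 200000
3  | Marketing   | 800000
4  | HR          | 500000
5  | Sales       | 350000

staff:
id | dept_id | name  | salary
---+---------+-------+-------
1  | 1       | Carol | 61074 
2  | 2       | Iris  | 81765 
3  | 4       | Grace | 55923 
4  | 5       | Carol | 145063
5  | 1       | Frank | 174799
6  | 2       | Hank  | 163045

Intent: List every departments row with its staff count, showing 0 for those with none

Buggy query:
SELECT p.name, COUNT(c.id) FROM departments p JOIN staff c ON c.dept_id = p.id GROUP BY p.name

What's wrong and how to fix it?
Bug: INNER JOIN drops departments rows that have no matching staff rows

Fix: Use LEFT JOIN so parents without children still appear (COUNT(c.id) gives 0)

Corrected query:
SELECT p.name, COUNT(c.id) FROM departments p LEFT JOIN staff c ON c.dept_id = p.id GROUP BY p.name

Result:
name        | COUNT(c.id)
------------+------------
Engineering | 2          
HR          | 1          
Legal       | 2          
Marketing   | 0          
Sales       | 1          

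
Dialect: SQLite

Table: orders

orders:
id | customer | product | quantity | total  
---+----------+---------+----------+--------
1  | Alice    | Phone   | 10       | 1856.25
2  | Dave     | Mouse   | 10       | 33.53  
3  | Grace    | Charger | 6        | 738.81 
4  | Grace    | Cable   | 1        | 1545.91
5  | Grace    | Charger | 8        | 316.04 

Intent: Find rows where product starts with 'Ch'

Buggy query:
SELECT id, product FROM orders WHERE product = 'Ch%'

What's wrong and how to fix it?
Bug: '=' compares the literal string including the % character; pattern matching needs LIKE

Fix: Use LIKE for wildcard pattern matching

Corrected query:
SELECT id, product FROM orders WHERE product LIKE 'Ch%'

Result:
id | product
---+--------
3  | Charger
5  | Charger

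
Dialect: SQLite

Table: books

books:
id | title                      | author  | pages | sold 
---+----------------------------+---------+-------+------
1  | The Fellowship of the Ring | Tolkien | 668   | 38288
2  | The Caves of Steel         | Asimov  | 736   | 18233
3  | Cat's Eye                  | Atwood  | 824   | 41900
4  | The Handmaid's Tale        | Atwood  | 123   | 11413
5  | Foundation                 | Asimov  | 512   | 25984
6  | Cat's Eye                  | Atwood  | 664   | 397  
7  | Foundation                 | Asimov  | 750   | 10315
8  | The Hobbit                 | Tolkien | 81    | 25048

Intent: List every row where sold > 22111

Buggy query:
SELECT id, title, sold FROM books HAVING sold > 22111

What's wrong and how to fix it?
Bug: This is a non-aggregate query (no GROUP BY, no aggregates), so in SQLite the HAVING clause is invalid here; a row-level condition belongs in WHERE

Fix: Replace HAVING with WHERE since the condition applies to individual rows

Corrected query:
SELECT id, title, sold FROM books WHERE sold > 22111

Result:
id | title                      | sold 
---+----------------------------+------
1  | The Fellowship of the Ring | 38288
3  | Cat's Eye                  | 41900
5  | Foundation                 | 25984
8  | The Hobbit                 | 25048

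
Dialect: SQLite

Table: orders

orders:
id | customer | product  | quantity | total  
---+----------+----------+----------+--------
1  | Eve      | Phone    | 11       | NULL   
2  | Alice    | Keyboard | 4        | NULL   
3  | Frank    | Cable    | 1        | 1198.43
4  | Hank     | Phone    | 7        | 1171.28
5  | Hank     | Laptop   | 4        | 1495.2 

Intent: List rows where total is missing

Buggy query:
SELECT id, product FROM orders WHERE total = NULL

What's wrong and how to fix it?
Bug: '= NULL' is always unknown in SQL three-valued logic, so no rows match

Fix: Replace '= NULL' with 'IS NULL'

Corrected query:
SELECT id, product FROM orders WHERE total IS NULL

Result:
id | product 
---+---------
1  | Phone   
2  | Keyboard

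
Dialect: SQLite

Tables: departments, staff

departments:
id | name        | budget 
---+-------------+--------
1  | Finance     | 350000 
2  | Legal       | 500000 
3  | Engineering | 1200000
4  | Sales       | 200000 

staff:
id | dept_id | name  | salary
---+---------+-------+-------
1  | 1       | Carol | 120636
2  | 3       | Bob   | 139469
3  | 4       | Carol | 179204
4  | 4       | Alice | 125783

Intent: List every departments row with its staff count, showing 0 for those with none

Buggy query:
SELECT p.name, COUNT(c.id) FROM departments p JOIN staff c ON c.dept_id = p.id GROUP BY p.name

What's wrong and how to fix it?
Bug: An inner join excludes parents with zero children

Fix: Use LEFT JOIN so parents without children still appear (COUNT(c.id) gives 0)

Corrected query:
SELECT p.name, COUNT(c.id) FROM departments p LEFT JOIN staff c ON c.dept_id = p.id GROUP BY p.name

Result:
name        | COUNT(c.id)
------------+------------
Engineering | 1          
Finance     | 1          
Legal       | 0          
Sales       | 2          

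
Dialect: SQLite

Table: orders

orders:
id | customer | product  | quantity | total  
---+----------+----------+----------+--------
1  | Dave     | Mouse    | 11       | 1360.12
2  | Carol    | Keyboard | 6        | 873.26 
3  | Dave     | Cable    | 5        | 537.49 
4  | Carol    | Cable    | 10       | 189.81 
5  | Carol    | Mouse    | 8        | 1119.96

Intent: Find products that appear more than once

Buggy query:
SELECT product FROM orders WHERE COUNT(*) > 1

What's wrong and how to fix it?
Bug: WHERE can't reference COUNT(*); aggregates are computed after WHERE

Fix: Group first, then use HAVING for the count condition

Corrected query:
SELECT product FROM orders GROUP BY product HAVING COUNT(*) > 1

Result:
product
-------
Cable  
Mouse  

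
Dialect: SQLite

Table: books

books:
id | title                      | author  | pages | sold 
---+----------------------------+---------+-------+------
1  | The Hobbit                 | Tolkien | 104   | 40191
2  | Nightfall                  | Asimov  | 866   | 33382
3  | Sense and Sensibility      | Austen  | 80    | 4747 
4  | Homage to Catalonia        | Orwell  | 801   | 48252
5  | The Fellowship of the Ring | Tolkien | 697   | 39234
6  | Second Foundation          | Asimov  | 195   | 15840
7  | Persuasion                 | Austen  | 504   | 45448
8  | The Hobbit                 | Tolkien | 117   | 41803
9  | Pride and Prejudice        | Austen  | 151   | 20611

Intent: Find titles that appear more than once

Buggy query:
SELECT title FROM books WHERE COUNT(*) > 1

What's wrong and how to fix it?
Bug: COUNT(*) is an aggregate and cannot be used in WHERE

Fix: GROUP BY title, then filter groups with HAVING COUNT(*) > 1

Corrected query:
SELECT title FROM books GROUP BY title HAVING COUNT(*) > 1

Result:
title     
----------
The Hobbit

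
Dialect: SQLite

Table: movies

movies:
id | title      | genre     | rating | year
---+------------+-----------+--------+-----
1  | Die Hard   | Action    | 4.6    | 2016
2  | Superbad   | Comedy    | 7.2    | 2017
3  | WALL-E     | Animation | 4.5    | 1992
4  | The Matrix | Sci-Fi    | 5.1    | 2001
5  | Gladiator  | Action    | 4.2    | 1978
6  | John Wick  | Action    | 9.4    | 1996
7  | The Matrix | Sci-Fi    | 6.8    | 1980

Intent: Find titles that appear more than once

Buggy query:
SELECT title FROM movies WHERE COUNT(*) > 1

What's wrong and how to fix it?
Bug: WHERE can't reference COUNT(*); aggregates are computed after WHERE

Fix: Group first, then use HAVING for the count condition

Corrected query:
SELECT title FROM movies GROUP BY title HAVING COUNT(*) > 1

Result:
title     
----------
The Matrix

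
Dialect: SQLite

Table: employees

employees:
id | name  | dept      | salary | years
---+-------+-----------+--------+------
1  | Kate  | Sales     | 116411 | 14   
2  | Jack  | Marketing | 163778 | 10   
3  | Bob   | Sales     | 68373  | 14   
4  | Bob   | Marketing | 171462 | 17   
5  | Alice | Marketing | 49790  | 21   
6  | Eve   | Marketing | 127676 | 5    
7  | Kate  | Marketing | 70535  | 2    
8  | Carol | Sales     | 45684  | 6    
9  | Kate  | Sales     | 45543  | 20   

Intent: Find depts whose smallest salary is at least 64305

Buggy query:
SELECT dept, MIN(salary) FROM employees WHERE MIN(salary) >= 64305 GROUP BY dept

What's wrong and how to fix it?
Bug: Aggregates like MIN are computed per group after WHERE runs

Fix: Replace WHERE with HAVING after the GROUP BY

Corrected query:
SELECT dept, MIN(salary) FROM employees GROUP BY dept HAVING MIN(salary) >= 64305

Result:
(no rows)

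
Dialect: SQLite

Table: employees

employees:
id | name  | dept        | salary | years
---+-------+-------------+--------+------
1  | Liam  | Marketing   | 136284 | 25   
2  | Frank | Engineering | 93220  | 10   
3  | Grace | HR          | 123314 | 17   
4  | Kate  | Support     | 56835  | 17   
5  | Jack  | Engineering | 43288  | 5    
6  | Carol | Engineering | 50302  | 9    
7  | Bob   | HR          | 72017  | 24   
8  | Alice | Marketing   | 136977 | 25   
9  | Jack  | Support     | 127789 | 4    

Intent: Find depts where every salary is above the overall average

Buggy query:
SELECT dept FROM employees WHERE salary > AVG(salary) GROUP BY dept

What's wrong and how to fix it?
Bug: WHERE evaluates per row before aggregation, so AVG() is unavailable

Fix: Compute the overall average in a scalar subquery and compare each group's MIN against it in HAVING

Corrected query:
SELECT dept FROM employees GROUP BY dept HAVING MIN(salary) > (SELECT AVG(salary) FROM employees)

Result:
dept     
---------
Marketing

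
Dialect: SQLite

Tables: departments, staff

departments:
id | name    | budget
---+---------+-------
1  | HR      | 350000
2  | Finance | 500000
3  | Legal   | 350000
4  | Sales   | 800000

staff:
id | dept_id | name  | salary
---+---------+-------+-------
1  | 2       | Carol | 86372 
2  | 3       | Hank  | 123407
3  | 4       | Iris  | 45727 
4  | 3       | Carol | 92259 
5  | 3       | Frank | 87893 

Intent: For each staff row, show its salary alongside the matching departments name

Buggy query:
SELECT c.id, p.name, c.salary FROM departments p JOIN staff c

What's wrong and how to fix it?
Bug: JOIN with no ON clause produces a cartesian product; every staff row pairs with every departments row

Fix: Add ON c.dept_id = p.id to the JOIN

Corrected query:
SELECT c.id, p.name, c.salary FROM departments p JOIN staff c ON c.dept_id = p.id

Result:
id | name    | salary
---+---------+-------
1  | Finance | 86372 
2  | Legal   | 123407
3  | Sales   | 45727 
4  | Legal   | 92259 
5  | Legal   | 87893 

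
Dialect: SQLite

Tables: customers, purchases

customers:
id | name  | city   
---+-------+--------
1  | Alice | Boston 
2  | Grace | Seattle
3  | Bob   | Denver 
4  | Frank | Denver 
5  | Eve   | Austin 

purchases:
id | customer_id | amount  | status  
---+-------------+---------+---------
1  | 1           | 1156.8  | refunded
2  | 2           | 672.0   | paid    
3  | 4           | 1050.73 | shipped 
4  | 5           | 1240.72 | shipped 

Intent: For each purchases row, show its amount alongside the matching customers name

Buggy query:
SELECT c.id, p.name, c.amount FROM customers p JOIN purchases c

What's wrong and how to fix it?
Bug: Missing join condition: each purchases row is matched to all customers rows instead of just its own

Fix: Specify the join condition linking the foreign key to the parent id

Corrected query:
SELECT c.id, p.name, c.amount FROM customers p JOIN purchases c ON c.customer_id = p.id

Result:
id | name  | amount 
---+-------+--------
1  | Alice | 1156.8 
2  | Grace | 672    
3  | Frank | 1050.73
4  | Eve   | 1240.72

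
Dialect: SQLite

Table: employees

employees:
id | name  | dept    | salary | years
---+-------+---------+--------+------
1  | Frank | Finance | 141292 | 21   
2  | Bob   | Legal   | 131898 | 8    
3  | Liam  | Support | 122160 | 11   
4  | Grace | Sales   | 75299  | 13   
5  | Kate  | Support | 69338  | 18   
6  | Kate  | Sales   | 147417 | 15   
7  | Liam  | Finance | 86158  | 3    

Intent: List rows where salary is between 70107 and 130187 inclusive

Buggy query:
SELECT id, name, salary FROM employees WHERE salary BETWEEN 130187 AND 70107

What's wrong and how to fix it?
Bug: The bounds are reversed; BETWEEN a AND b requires a <= b to match anything

Fix: Swap the bounds so the smaller value comes first

Corrected query:
SELECT id, name, salary FROM employees WHERE salary BETWEEN 70107 AND 130187

Result:
id | name  | salary
---+-------+-------
3  | Liam  | 122160
4  | Grace | 75299 
7  | Liam  | 86158 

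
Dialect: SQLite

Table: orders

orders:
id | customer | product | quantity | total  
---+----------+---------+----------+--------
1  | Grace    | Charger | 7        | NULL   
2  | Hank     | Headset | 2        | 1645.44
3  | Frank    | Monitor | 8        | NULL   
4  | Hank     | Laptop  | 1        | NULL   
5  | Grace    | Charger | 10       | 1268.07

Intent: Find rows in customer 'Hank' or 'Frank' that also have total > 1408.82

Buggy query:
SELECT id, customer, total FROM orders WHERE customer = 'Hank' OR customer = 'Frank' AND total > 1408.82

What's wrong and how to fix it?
Bug: Without parentheses, AND is evaluated before OR, so the total filter only applies to the 'Frank' branch

Fix: Group the OR with parentheses (or use IN), then AND the threshold

Corrected query:
SELECT id, customer, total FROM orders WHERE (customer = 'Hank' OR customer = 'Frank') AND total > 1408.82

Result:
id | customer | total  
---+----------+--------
2  | Hank     | 1645.44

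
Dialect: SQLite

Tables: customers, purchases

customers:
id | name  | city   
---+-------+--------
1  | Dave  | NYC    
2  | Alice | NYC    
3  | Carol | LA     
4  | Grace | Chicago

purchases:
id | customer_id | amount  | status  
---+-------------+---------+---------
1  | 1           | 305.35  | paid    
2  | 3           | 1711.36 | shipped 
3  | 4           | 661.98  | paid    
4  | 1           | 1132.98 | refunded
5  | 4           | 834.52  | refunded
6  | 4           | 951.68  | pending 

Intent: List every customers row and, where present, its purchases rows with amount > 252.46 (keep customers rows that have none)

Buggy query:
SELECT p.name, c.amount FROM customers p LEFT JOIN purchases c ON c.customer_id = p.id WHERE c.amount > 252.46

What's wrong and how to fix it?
Bug: A WHERE condition on the right-hand table after LEFT JOIN drops unmatched parents

Fix: Move the right-table condition into the ON clause so unmatched parents are kept

Corrected query:
SELECT p.name, c.amount FROM customers p LEFT JOIN purchases c ON c.customer_id = p.id AND c.amount > 252.46

Result:
name  | amount 
------+--------
Dave  | 305.35 
Dave  | 1132.98
Alice | NULL   
Carol | 1711.36
Grace | 661.98 
Grace | 834.52 
Grace | 951.68 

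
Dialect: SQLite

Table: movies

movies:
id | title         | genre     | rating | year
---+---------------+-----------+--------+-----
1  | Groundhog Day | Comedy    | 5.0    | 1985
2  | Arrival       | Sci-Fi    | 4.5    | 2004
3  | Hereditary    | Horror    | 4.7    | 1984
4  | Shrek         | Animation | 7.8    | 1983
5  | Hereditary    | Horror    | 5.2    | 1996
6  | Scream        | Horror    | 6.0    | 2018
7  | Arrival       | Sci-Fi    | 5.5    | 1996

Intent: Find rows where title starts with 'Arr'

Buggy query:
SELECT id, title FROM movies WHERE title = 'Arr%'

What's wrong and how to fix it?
Bug: '=' compares the literal string including the % character; pattern matching needs LIKE

Fix: Use LIKE for wildcard pattern matching

Corrected query:
SELECT id, title FROM movies WHERE title LIKE 'Arr%'

Result:
id | title  
---+--------
2  | Arrival
7  | Arrival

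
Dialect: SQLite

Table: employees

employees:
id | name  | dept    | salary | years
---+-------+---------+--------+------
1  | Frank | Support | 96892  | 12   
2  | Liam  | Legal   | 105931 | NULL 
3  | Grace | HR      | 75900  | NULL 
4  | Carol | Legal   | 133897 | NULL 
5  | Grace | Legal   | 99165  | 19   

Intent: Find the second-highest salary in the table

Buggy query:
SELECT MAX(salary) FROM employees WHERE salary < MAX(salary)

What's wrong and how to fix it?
Bug: The inner MAX is an aggregate inside WHERE, which is not allowed

Fix: Put the inner MAX in a scalar subquery

Corrected query:
SELECT MAX(salary) FROM employees WHERE salary < (SELECT MAX(salary) FROM employees)

Result:
MAX(salary)
-----------
105931     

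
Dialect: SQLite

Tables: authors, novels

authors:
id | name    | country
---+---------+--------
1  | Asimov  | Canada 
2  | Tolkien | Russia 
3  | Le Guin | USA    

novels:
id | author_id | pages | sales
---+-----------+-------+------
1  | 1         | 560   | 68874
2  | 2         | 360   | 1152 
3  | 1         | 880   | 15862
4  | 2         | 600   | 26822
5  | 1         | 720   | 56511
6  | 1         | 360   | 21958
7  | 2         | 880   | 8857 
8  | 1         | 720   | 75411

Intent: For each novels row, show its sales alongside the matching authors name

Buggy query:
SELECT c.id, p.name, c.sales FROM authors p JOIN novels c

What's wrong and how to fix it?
Bug: Missing join condition: each novels row is matched to all authors rows instead of just its own

Fix: Add ON c.author_id = p.id to the JOIN

Corrected query:
SELECT c.id, p.name, c.sales FROM authors p JOIN novels c ON c.author_id = p.id

Result:
id | name    | sales
---+---------+------
1  | Asimov  | 68874
2  | Tolkien | 1152 
3  | Asimov  | 15862
4  | Tolkien | 26822
5  | Asimov  | 56511
6  | Asimov  | 21958
7  | Tolkien | 8857 
8  | Asimov  | 75411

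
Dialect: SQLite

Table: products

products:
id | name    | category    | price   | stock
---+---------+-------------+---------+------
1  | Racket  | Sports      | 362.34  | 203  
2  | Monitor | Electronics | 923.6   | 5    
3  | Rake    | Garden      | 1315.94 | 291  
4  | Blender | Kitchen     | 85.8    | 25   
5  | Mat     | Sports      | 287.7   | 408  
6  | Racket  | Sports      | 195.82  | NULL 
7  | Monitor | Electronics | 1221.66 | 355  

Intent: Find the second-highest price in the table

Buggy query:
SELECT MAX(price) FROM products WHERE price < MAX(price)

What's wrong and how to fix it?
Bug: The inner MAX is an aggregate inside WHERE, which is not allowed

Fix: Compute the overall MAX in a subquery, then take MAX of rows below it

Corrected query:
SELECT MAX(price) FROM products WHERE price < (SELECT MAX(price) FROM products)

Result:
MAX(price)
----------
1221.66   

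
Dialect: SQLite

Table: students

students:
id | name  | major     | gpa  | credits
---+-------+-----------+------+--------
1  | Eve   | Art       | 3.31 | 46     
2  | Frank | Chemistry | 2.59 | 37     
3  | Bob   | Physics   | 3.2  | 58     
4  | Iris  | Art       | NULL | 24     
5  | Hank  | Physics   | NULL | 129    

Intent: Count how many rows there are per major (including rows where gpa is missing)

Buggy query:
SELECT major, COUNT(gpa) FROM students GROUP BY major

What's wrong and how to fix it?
Bug: COUNT(gpa) skips NULLs, so groups with missing gpa are undercounted

Fix: Use COUNT(*) to count all rows regardless of NULL

Corrected query:
SELECT major, COUNT(*) FROM students GROUP BY major

Result:
major     | COUNT(*)
----------+---------
Art       | 2       
Chemistry | 1       
Physics   | 2       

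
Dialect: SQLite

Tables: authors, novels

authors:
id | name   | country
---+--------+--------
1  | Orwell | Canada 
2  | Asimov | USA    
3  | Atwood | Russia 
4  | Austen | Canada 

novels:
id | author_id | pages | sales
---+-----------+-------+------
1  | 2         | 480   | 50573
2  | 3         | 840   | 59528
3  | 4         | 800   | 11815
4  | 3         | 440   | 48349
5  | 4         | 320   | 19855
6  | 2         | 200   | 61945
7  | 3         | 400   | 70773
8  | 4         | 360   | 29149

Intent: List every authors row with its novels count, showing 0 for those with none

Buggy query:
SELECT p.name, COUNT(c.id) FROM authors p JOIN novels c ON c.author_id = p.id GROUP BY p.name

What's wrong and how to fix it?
Bug: INNER JOIN drops authors rows that have no matching novels rows

Fix: Switch to LEFT JOIN to retain unmatched parent rows

Corrected query:
SELECT p.name, COUNT(c.id) FROM authors p LEFT JOIN novels c ON c.author_id = p.id GROUP BY p.name

Result:
name   | COUNT(c.id)
-------+------------
Asimov | 2          
Atwood | 3          
Austen | 3          
Orwell | 0          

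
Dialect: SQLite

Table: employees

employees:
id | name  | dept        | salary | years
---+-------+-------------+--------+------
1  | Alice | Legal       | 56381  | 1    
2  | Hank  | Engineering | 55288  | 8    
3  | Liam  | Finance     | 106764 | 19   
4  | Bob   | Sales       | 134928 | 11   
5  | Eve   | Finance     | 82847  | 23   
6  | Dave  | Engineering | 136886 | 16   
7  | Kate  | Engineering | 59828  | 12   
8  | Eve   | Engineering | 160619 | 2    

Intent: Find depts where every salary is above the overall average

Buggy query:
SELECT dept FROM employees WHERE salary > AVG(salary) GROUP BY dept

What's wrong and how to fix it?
Bug: WHERE evaluates per row before aggregation, so AVG() is unavailable

Fix: Use a subquery for AVG and a HAVING MIN(...) filter so the condition holds for every row in the group

Corrected query:
SELECT dept FROM employees GROUP BY dept HAVING MIN(salary) > (SELECT AVG(salary) FROM employees)

Result:
dept 
-----
Sales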